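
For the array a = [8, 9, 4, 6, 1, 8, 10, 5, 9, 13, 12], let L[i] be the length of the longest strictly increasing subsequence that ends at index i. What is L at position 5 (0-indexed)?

3

dp[i] = 1 + max{dp[j] : j<i, a[j]<a[i]} (or 1 if no such j):
i:      0  1  2  3  4  5  6  7  8  9 10
a[i]:   8  9  4  6  1  8 10  5  9 13 12
dp:     1  2  1  2  1  3  4  2  4  5  5
At index 5 the value is 3.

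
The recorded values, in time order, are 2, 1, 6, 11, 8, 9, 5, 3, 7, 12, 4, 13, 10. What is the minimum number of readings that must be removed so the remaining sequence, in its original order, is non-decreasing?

7

Fewest deletions = n − (longest non-decreasing subsequence).
i:      1  2  3  4  5  6  7  8  9 10 11 12 13
a[i]:   2  1  6 11  8  9  5  3  7 12  4 13 10
dp:     1  1  2  3  3  4  2  2  3  5  3  6  5
max dp = 6, so deletions = 13 − 6 = 7.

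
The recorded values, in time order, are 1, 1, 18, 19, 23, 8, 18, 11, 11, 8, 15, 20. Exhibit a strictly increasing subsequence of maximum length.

1, 8, 11, 15, 20

Patience tails give the LIS length; then backtrack through the dp parents:
1 → extends → [1]
1 → already a tail → [1]
18 → extends → [1, 18]
19 → extends → [1, 18, 19]
23 → extends → [1, 18, 19, 23]
8 → replaces 18 → [1, 8, 19, 23]
18 → replaces 19 → [1, 8, 18, 23]
11 → replaces 18 → [1, 8, 11, 23]
11 → already a tail → [1, 8, 11, 23]
8 → already a tail → [1, 8, 11, 23]
15 → replaces 23 → [1, 8, 11, 15]
20 → extends → [1, 8, 11, 15, 20]
Length 5; one witness is 1, 8, 11, 15, 20.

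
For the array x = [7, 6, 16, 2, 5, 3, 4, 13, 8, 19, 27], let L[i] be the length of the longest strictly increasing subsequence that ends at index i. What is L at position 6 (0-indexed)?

3

dp[i] = 1 + max{dp[j] : j<i, x[j]<x[i]} (or 1 if no such j):
i:      0  1  2  3  4  5  6  7  8  9 10
x[i]:   7  6 16  2  5  3  4 13  8 19 27
dp:     1  1  2  1  2  2  3  4  4  5  6
At index 6 the value is 3.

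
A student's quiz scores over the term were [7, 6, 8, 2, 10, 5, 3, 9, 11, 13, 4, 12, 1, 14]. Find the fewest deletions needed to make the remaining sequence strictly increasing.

Fewest deletions = n − (longest strictly increasing subsequence).
i:      1  2  3  4  5  6  7  8  9 10 11 12 13 14
a[i]:   7  6  8  2 10  5  3  9 11 13  4 12  1 14
dp:     1  1  2  1  3  2  2  3  4  5  3  5  1  6
max dp = 6, so deletions = 14 − 6 = 8.

8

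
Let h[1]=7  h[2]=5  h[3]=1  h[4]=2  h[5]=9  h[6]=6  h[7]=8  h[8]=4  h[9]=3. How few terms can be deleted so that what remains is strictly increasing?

5

Fewest deletions = n − (longest strictly increasing subsequence).
i:     1 2 3 4 5 6 7 8 9
h[i]:  7 5 1 2 9 6 8 4 3
dp:    1 1 1 2 3 3 4 3 3
max dp = 4, so deletions = 9 − 4 = 5.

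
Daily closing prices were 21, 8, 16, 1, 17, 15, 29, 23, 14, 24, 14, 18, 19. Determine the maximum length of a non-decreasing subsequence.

5

Let dp[i] be the length of the longest such subsequence ending at index i:
i:      1  2  3  4  5  6  7  8  9 10 11 12 13
a[i]:  21  8 16  1 17 15 29 23 14 24 14 18 19
dp:     1  1  2  1  3  2  4  4  2  5  3  4  5
Maximum dp value is 5.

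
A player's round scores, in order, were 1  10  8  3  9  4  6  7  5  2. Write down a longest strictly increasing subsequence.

Patience tails give the LIS length; then backtrack through the dp parents:
1 → extends → [1]
10 → extends → [1, 10]
8 → replaces 10 → [1, 8]
3 → replaces 8 → [1, 3]
9 → extends → [1, 3, 9]
4 → replaces 9 → [1, 3, 4]
6 → extends → [1, 3, 4, 6]
7 → extends → [1, 3, 4, 6, 7]
5 → replaces 6 → [1, 3, 4, 5, 7]
2 → replaces 3 → [1, 2, 4, 5, 7]
Length 5; one witness is 1, 3, 4, 6, 7.

1, 3, 4, 6, 7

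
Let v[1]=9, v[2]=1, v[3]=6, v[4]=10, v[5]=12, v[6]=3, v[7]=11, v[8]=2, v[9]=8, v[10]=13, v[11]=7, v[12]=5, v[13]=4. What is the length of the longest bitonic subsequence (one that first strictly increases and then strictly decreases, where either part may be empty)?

9

inc[i] = longest strictly increasing subsequence ending at i; dec[i] = longest strictly decreasing subsequence starting at i:
i:      1  2  3  4  5  6  7  8  9 10 11 12 13
v[i]:   9  1  6 10 12  3 11  2  8 13  7  5  4
inc:    1  1  2  3  4  2  4  2  3  5  3  3  3
dec:    5  1  3  5  6  2  5  1  4  4  3  2  1
Best peak at i=5 (value 12): inc=4, dec=6, length 4+6−1 = 9.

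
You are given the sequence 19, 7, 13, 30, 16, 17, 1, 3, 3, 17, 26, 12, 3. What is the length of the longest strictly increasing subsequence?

5

Track the smallest tail for each achievable length (strict):
19 → extends → [19]
7 → replaces 19 → [7]
13 → extends → [7, 13]
30 → extends → [7, 13, 30]
16 → replaces 30 → [7, 13, 16]
17 → extends → [7, 13, 16, 17]
1 → replaces 7 → [1, 13, 16, 17]
3 → replaces 13 → [1, 3, 16, 17]
3 → already a tail → [1, 3, 16, 17]
17 → already a tail → [1, 3, 16, 17]
26 → extends → [1, 3, 16, 17, 26]
12 → replaces 16 → [1, 3, 12, 17, 26]
3 → already a tail → [1, 3, 12, 17, 26]
Five tails, so the longest strictly increasing subsequence has length 5 (e.g. 7, 13, 16, 17, 26).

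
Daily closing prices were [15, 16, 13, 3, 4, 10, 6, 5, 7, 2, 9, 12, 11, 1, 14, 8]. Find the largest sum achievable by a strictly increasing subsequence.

Let S[i] be the best sum of a strictly increasing subsequence ending at i:
i:      1  2  3  4  5  6  7  8  9 10 11 12 13 14 15 16
a[i]:  15 16 13  3  4 10  6  5  7  2  9 12 11  1 14  8
S:     15 31 13  3  7 17 13 12 20  2 29 41 40  1 55 28
Maximum is 55 (e.g. 3 + 4 + 6 + 7 + 9 + 12 + 14).

55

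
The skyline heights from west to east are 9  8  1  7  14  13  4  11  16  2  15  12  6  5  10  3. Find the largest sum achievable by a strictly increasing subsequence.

Let S[i] be the best sum of a strictly increasing subsequence ending at i:
i:      1  2  3  4  5  6  7  8  9 10 11 12 13 14 15 16
a[i]:   9  8  1  7 14 13  4 11 16  2 15 12  6  5 10  3
S:      9  8  1  8 23 22  5 20 39  3 38 32 11 10 21  6
Maximum is 39 (e.g. 9 + 14 + 16).

39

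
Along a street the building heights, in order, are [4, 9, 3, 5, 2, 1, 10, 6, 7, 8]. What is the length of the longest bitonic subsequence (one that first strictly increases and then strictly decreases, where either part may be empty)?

inc[i] = longest strictly increasing subsequence ending at i; dec[i] = longest strictly decreasing subsequence starting at i:
i:      1  2  3  4  5  6  7  8  9 10
a[i]:   4  9  3  5  2  1 10  6  7  8
inc:    1  2  1  2  1  1  3  3  4  5
dec:    4  4  3  3  2  1  2  1  1  1
Best peak at i=2 (value 9): inc=2, dec=4, length 2+4−1 = 5.

5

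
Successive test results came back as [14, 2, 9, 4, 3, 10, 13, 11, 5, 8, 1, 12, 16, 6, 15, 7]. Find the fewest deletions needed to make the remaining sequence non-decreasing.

10

Fewest deletions = n − (longest non-decreasing subsequence).
i:      1  2  3  4  5  6  7  8  9 10 11 12 13 14 15 16
a[i]:  14  2  9  4  3 10 13 11  5  8  1 12 16  6 15  7
dp:     1  1  2  2  2  3  4  4  3  4  1  5  6  4  6  5
max dp = 6, so deletions = 16 − 6 = 10.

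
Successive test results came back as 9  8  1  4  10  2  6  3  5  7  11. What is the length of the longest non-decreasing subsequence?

Let dp[i] be the length of the longest such subsequence ending at index i:
i:      1  2  3  4  5  6  7  8  9 10 11
a[i]:   9  8  1  4 10  2  6  3  5  7 11
dp:     1  1  1  2  3  2  3  3  4  5  6
Maximum dp value is 6.

6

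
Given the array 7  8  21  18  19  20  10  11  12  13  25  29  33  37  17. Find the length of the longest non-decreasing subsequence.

10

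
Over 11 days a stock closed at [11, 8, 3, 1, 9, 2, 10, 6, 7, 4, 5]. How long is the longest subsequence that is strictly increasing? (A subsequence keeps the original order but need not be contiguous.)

4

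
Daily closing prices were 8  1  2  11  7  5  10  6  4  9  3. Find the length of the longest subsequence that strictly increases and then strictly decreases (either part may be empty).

inc[i] = longest strictly increasing subsequence ending at i; dec[i] = longest strictly decreasing subsequence starting at i:
i:      1  2  3  4  5  6  7  8  9 10 11
a[i]:   8  1  2 11  7  5 10  6  4  9  3
inc:    1  1  2  3  3  3  4  4  3  5  3
dec:    5  1  1  5  4  3  4  3  2  2  1
Best peak at i=4 (value 11): inc=3, dec=5, length 3+5−1 = 7.

7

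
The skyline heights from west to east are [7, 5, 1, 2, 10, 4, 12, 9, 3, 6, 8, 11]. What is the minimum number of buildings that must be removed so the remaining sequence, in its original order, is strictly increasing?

6

Fewest deletions = n − (longest strictly increasing subsequence).
i:      1  2  3  4  5  6  7  8  9 10 11 12
a[i]:   7  5  1  2 10  4 12  9  3  6  8 11
dp:     1  1  1  2  3  3  4  4  3  4  5  6
max dp = 6, so deletions = 12 − 6 = 6.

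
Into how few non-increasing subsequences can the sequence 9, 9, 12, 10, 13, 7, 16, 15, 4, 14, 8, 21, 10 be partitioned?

5

Place each on the leftmost legal pile:
9 → new pile 1 (tops now [9])
9 → pile 1 (tops now [9])
12 → new pile 2 (tops now [9, 12])
10 → pile 2 (tops now [9, 10])
13 → new pile 3 (tops now [9, 10, 13])
7 → pile 1 (tops now [7, 10, 13])
16 → new pile 4 (tops now [7, 10, 13, 16])
15 → pile 4 (tops now [7, 10, 13, 15])
4 → pile 1 (tops now [4, 10, 13, 15])
14 → pile 4 (tops now [4, 10, 13, 14])
8 → pile 2 (tops now [4, 8, 13, 14])
21 → new pile 5 (tops now [4, 8, 13, 14, 21])
10 → pile 3 (tops now [4, 8, 10, 14, 21])
Five piles.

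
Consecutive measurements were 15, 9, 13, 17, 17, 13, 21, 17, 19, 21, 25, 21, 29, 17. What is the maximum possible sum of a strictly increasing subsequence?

Let S[i] be the best sum of a strictly increasing subsequence ending at i:
i:       1   2   3   4   5   6   7   8   9  10  11  12  13  14
a[i]:   15   9  13  17  17  13  21  17  19  21  25  21  29  17
S:      15   9  22  39  39  22  60  39  58  79 104  79 133  39
Maximum is 133 (e.g. 9 + 13 + 17 + 19 + 21 + 25 + 29).

133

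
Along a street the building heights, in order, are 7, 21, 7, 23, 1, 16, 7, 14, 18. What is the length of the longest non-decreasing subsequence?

Let dp[i] be the length of the longest such subsequence ending at index i:
i:      1  2  3  4  5  6  7  8  9
a[i]:   7 21  7 23  1 16  7 14 18
dp:     1  2  2  3  1  3  3  4  5
Maximum dp value is 5.

5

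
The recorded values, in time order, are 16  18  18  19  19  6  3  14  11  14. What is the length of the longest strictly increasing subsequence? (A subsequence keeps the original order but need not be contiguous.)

Track the smallest tail for each achievable length (strict):
16 → extends → [16]
18 → extends → [16, 18]
18 → already a tail → [16, 18]
19 → extends → [16, 18, 19]
19 → already a tail → [16, 18, 19]
6 → replaces 16 → [6, 18, 19]
3 → replaces 6 → [3, 18, 19]
14 → replaces 18 → [3, 14, 19]
11 → replaces 14 → [3, 11, 19]
14 → replaces 19 → [3, 11, 14]
Three tails, so the longest strictly increasing subsequence has length 3 (e.g. 16, 18, 19).

3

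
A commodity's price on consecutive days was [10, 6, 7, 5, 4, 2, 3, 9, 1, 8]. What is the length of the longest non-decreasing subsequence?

3

Track the smallest tail for each achievable length (allowing ties):
10 → extends → [10]
6 → replaces 10 → [6]
7 → extends → [6, 7]
5 → replaces 6 → [5, 7]
4 → replaces 5 → [4, 7]
2 → replaces 4 → [2, 7]
3 → replaces 7 → [2, 3]
9 → extends → [2, 3, 9]
1 → replaces 2 → [1, 3, 9]
8 → replaces 9 → [1, 3, 8]
Three tails, so the longest non-decreasing subsequence has length 3 (e.g. 6, 7, 9).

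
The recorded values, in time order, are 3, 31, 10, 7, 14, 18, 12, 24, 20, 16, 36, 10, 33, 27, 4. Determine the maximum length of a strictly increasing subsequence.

Track the smallest tail for each achievable length (strict):
3 → extends → [3]
31 → extends → [3, 31]
10 → replaces 31 → [3, 10]
7 → replaces 10 → [3, 7]
14 → extends → [3, 7, 14]
18 → extends → [3, 7, 14, 18]
12 → replaces 14 → [3, 7, 12, 18]
24 → extends → [3, 7, 12, 18, 24]
20 → replaces 24 → [3, 7, 12, 18, 20]
16 → replaces 18 → [3, 7, 12, 16, 20]
36 → extends → [3, 7, 12, 16, 20, 36]
10 → replaces 12 → [3, 7, 10, 16, 20, 36]
33 → replaces 36 → [3, 7, 10, 16, 20, 33]
27 → replaces 33 → [3, 7, 10, 16, 20, 27]
4 → replaces 7 → [3, 4, 10, 16, 20, 27]
Six tails, so the longest strictly increasing subsequence has length 6 (e.g. 3, 10, 14, 18, 24, 36).

6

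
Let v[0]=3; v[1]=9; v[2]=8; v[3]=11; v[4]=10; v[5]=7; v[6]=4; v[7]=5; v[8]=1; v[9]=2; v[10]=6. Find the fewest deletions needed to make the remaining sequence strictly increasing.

Fewest deletions = n − (longest strictly increasing subsequence).
Patience tails:
3 → extends → [3]
9 → extends → [3, 9]
8 → replaces 9 → [3, 8]
11 → extends → [3, 8, 11]
10 → replaces 11 → [3, 8, 10]
7 → replaces 8 → [3, 7, 10]
4 → replaces 7 → [3, 4, 10]
5 → replaces 10 → [3, 4, 5]
1 → replaces 3 → [1, 4, 5]
2 → replaces 4 → [1, 2, 5]
6 → extends → [1, 2, 5, 6]
Longest strictly increasing subsequence has length 4, so deletions = 11 − 4 = 7.

7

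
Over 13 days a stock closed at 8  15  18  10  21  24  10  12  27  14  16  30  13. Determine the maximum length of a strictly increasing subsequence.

7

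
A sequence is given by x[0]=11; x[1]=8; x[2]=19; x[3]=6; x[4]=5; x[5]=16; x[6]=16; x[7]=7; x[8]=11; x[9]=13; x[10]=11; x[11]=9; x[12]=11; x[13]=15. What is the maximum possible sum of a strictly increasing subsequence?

52

Let S[i] be the best sum of a strictly increasing subsequence ending at i:
i:      0  1  2  3  4  5  6  7  8  9 10 11 12 13
x[i]:  11  8 19  6  5 16 16  7 11 13 11  9 11 15
S:     11  8 30  6  5 27 27 13 24 37 24 22 33 52
Maximum is 52 (e.g. 6 + 7 + 11 + 13 + 15).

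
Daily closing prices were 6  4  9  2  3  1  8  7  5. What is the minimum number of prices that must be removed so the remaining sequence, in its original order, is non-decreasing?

6

Fewest deletions = n − (longest non-decreasing subsequence).
Patience tails:
6 → extends → [6]
4 → replaces 6 → [4]
9 → extends → [4, 9]
2 → replaces 4 → [2, 9]
3 → replaces 9 → [2, 3]
1 → replaces 2 → [1, 3]
8 → extends → [1, 3, 8]
7 → replaces 8 → [1, 3, 7]
5 → replaces 7 → [1, 3, 5]
Longest non-decreasing subsequence has length 3, so deletions = 9 − 3 = 6.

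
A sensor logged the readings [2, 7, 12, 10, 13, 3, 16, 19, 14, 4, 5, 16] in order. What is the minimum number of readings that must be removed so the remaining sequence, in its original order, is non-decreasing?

Fewest deletions = n − (longest non-decreasing subsequence).
i:      1  2  3  4  5  6  7  8  9 10 11 12
a[i]:   2  7 12 10 13  3 16 19 14  4  5 16
dp:     1  2  3  3  4  2  5  6  5  3  4  6
max dp = 6, so deletions = 12 − 6 = 6.

6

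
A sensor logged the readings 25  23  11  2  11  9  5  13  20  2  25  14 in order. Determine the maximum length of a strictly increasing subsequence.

5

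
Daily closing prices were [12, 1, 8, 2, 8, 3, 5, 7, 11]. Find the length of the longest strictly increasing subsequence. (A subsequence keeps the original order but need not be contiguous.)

6

Track the smallest tail for each achievable length (strict):
12 → extends → [12]
1 → replaces 12 → [1]
8 → extends → [1, 8]
2 → replaces 8 → [1, 2]
8 → extends → [1, 2, 8]
3 → replaces 8 → [1, 2, 3]
5 → extends → [1, 2, 3, 5]
7 → extends → [1, 2, 3, 5, 7]
11 → extends → [1, 2, 3, 5, 7, 11]
Six tails, so the longest strictly increasing subsequence has length 6 (e.g. 1, 2, 3, 5, 7, 11).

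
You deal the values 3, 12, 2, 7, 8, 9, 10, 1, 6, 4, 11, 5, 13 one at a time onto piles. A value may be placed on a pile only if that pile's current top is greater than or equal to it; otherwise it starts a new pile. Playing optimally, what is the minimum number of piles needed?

7

Place each on the leftmost legal pile:
3 → new pile 1 (tops now [3])
12 → new pile 2 (tops now [3, 12])
2 → pile 1 (tops now [2, 12])
7 → pile 2 (tops now [2, 7])
8 → new pile 3 (tops now [2, 7, 8])
9 → new pile 4 (tops now [2, 7, 8, 9])
10 → new pile 5 (tops now [2, 7, 8, 9, 10])
1 → pile 1 (tops now [1, 7, 8, 9, 10])
6 → pile 2 (tops now [1, 6, 8, 9, 10])
4 → pile 2 (tops now [1, 4, 8, 9, 10])
11 → new pile 6 (tops now [1, 4, 8, 9, 10, 11])
5 → pile 3 (tops now [1, 4, 5, 9, 10, 11])
13 → new pile 7 (tops now [1, 4, 5, 9, 10, 11, 13])
Seven piles.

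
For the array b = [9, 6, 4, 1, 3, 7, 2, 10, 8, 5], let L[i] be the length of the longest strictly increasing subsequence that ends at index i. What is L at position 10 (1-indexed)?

3

dp[i] = 1 + max{dp[j] : j<i, b[j]<b[i]} (or 1 if no such j):
i:      1  2  3  4  5  6  7  8  9 10
b[i]:   9  6  4  1  3  7  2 10  8  5
dp:     1  1  1  1  2  3  2  4  4  3
At index 10 the value is 3.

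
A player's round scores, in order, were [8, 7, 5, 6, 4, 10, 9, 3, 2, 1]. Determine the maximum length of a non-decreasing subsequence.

Track the smallest tail for each achievable length (allowing ties):
8 → extends → [8]
7 → replaces 8 → [7]
5 → replaces 7 → [5]
6 → extends → [5, 6]
4 → replaces 5 → [4, 6]
10 → extends → [4, 6, 10]
9 → replaces 10 → [4, 6, 9]
3 → replaces 4 → [3, 6, 9]
2 → replaces 3 → [2, 6, 9]
1 → replaces 2 → [1, 6, 9]
Three tails, so the longest non-decreasing subsequence has length 3 (e.g. 5, 6, 10).

3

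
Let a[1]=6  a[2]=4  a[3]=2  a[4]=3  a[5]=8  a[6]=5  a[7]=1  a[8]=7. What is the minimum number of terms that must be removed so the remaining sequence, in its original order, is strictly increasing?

Fewest deletions = n − (longest strictly increasing subsequence).
i:     1 2 3 4 5 6 7 8
a[i]:  6 4 2 3 8 5 1 7
dp:    1 1 1 2 3 3 1 4
max dp = 4, so deletions = 8 − 4 = 4.

4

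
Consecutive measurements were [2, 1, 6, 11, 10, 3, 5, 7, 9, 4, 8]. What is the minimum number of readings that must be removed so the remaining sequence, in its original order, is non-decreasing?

6

Fewest deletions = n − (longest non-decreasing subsequence).
Patience tails:
2 → extends → [2]
1 → replaces 2 → [1]
6 → extends → [1, 6]
11 → extends → [1, 6, 11]
10 → replaces 11 → [1, 6, 10]
3 → replaces 6 → [1, 3, 10]
5 → replaces 10 → [1, 3, 5]
7 → extends → [1, 3, 5, 7]
9 → extends → [1, 3, 5, 7, 9]
4 → replaces 5 → [1, 3, 4, 7, 9]
8 → replaces 9 → [1, 3, 4, 7, 8]
Longest non-decreasing subsequence has length 5, so deletions = 11 − 5 = 6.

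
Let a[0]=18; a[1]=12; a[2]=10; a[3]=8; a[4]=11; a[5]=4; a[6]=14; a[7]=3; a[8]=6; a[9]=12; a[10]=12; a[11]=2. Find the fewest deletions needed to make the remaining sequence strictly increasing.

9

Fewest deletions = n − (longest strictly increasing subsequence).
Patience tails:
18 → extends → [18]
12 → replaces 18 → [12]
10 → replaces 12 → [10]
8 → replaces 10 → [8]
11 → extends → [8, 11]
4 → replaces 8 → [4, 11]
14 → extends → [4, 11, 14]
3 → replaces 4 → [3, 11, 14]
6 → replaces 11 → [3, 6, 14]
12 → replaces 14 → [3, 6, 12]
12 → already a tail → [3, 6, 12]
2 → replaces 3 → [2, 6, 12]
Longest strictly increasing subsequence has length 3, so deletions = 12 − 3 = 9.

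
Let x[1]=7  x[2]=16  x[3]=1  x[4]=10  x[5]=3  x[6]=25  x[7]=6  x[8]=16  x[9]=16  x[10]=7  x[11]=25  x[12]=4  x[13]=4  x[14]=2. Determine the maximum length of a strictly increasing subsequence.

5

Let dp[i] be the length of the longest such subsequence ending at index i:
i:      1  2  3  4  5  6  7  8  9 10 11 12 13 14
x[i]:   7 16  1 10  3 25  6 16 16  7 25  4  4  2
dp:     1  2  1  2  2  3  3  4  4  4  5  3  3  2
Maximum dp value is 5.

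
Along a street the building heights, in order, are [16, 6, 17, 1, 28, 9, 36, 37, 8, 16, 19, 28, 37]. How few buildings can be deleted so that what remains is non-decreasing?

7

Fewest deletions = n − (longest non-decreasing subsequence).
Patience tails:
16 → extends → [16]
6 → replaces 16 → [6]
17 → extends → [6, 17]
1 → replaces 6 → [1, 17]
28 → extends → [1, 17, 28]
9 → replaces 17 → [1, 9, 28]
36 → extends → [1, 9, 28, 36]
37 → extends → [1, 9, 28, 36, 37]
8 → replaces 9 → [1, 8, 28, 36, 37]
16 → replaces 28 → [1, 8, 16, 36, 37]
19 → replaces 36 → [1, 8, 16, 19, 37]
28 → replaces 37 → [1, 8, 16, 19, 28]
37 → extends → [1, 8, 16, 19, 28, 37]
Longest non-decreasing subsequence has length 6, so deletions = 13 − 6 = 7.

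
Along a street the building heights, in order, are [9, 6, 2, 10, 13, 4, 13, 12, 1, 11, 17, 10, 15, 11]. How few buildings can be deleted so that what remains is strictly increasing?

10

Fewest deletions = n − (longest strictly increasing subsequence).
Patience tails:
9 → extends → [9]
6 → replaces 9 → [6]
2 → replaces 6 → [2]
10 → extends → [2, 10]
13 → extends → [2, 10, 13]
4 → replaces 10 → [2, 4, 13]
13 → already a tail → [2, 4, 13]
12 → replaces 13 → [2, 4, 12]
1 → replaces 2 → [1, 4, 12]
11 → replaces 12 → [1, 4, 11]
17 → extends → [1, 4, 11, 17]
10 → replaces 11 → [1, 4, 10, 17]
15 → replaces 17 → [1, 4, 10, 15]
11 → replaces 15 → [1, 4, 10, 11]
Longest strictly increasing subsequence has length 4, so deletions = 14 − 4 = 10.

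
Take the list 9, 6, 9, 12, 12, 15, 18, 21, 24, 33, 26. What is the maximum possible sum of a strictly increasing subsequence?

138

Let S[i] be the best sum of a strictly increasing subsequence ending at i:
i:       1   2   3   4   5   6   7   8   9  10  11
a[i]:    9   6   9  12  12  15  18  21  24  33  26
S:       9   6  15  27  27  42  60  81 105 138 131
Maximum is 138 (e.g. 6 + 9 + 12 + 15 + 18 + 21 + 24 + 33).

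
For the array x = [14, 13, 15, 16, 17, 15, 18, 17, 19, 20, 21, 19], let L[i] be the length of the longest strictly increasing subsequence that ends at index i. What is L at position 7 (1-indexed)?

5

dp[i] = 1 + max{dp[j] : j<i, x[j]<x[i]} (or 1 if no such j):
i:      1  2  3  4  5  6  7  8  9 10 11 12
x[i]:  14 13 15 16 17 15 18 17 19 20 21 19
dp:     1  1  2  3  4  2  5  4  6  7  8  6
At index 7 the value is 5.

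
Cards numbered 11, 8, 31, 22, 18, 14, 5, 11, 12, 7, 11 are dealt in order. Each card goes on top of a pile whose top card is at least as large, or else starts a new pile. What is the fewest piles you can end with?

The minimum number of non-increasing subsequences covering a sequence equals the length of its longest strictly increasing subsequence.
LIS length is 3 (e.g. 8, 11, 12), so 3 piles are needed.

3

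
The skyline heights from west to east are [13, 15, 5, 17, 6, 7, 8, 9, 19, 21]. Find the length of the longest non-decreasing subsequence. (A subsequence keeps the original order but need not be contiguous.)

7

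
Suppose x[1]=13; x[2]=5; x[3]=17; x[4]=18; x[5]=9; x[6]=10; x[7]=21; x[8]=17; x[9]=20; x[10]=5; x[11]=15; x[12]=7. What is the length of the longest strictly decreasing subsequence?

4

Negate each value so 'decreasing' becomes 'increasing', then run patience tails on the negated sequence:
-13 → extends → [-13]
-5 → extends → [-13, -5]
-17 → replaces -13 → [-17, -5]
-18 → replaces -17 → [-18, -5]
-9 → replaces -5 → [-18, -9]
-10 → replaces -9 → [-18, -10]
-21 → replaces -18 → [-21, -10]
-17 → replaces -10 → [-21, -17]
-20 → replaces -17 → [-21, -20]
-5 → extends → [-21, -20, -5]
-15 → replaces -5 → [-21, -20, -15]
-7 → extends → [-21, -20, -15, -7]
Four tails, so the longest strictly decreasing subsequence of the original has length 4.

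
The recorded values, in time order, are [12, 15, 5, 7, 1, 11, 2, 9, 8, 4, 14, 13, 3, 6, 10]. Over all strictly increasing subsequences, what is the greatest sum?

Let S[i] be the best sum of a strictly increasing subsequence ending at i:
i:      1  2  3  4  5  6  7  8  9 10 11 12 13 14 15
a[i]:  12 15  5  7  1 11  2  9  8  4 14 13  3  6 10
S:     12 27  5 12  1 23  3 21 20  7 37 36  6 13 31
Maximum is 37 (e.g. 5 + 7 + 11 + 14).

37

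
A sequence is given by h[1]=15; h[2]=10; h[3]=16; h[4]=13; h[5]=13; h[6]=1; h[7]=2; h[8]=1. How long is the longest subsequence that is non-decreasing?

Track the smallest tail for each achievable length (allowing ties):
15 → extends → [15]
10 → replaces 15 → [10]
16 → extends → [10, 16]
13 → replaces 16 → [10, 13]
13 → extends → [10, 13, 13]
1 → replaces 10 → [1, 13, 13]
2 → replaces 13 → [1, 2, 13]
1 → replaces 2 → [1, 1, 13]
Three tails, so the longest non-decreasing subsequence has length 3 (e.g. 10, 13, 13).

3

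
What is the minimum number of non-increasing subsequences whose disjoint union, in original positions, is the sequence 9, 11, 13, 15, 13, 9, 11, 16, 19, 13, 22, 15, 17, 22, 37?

8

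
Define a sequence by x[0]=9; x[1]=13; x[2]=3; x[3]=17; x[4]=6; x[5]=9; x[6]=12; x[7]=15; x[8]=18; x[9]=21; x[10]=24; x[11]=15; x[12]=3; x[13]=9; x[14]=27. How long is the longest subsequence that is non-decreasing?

9

Track the smallest tail for each achievable length (allowing ties):
9 → extends → [9]
13 → extends → [9, 13]
3 → replaces 9 → [3, 13]
17 → extends → [3, 13, 17]
6 → replaces 13 → [3, 6, 17]
9 → replaces 17 → [3, 6, 9]
12 → extends → [3, 6, 9, 12]
15 → extends → [3, 6, 9, 12, 15]
18 → extends → [3, 6, 9, 12, 15, 18]
21 → extends → [3, 6, 9, 12, 15, 18, 21]
24 → extends → [3, 6, 9, 12, 15, 18, 21, 24]
15 → replaces 18 → [3, 6, 9, 12, 15, 15, 21, 24]
3 → replaces 6 → [3, 3, 9, 12, 15, 15, 21, 24]
9 → replaces 12 → [3, 3, 9, 9, 15, 15, 21, 24]
27 → extends → [3, 3, 9, 9, 15, 15, 21, 24, 27]
Nine tails, so the longest non-decreasing subsequence has length 9 (e.g. 3, 6, 9, 12, 15, 18, 21, 24, 27).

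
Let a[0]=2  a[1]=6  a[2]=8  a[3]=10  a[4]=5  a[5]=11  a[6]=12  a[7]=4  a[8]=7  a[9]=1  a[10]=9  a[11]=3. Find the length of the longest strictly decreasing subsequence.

4

Let dp[i] be the longest strictly decreasing subsequence ending at i:
i:      0  1  2  3  4  5  6  7  8  9 10 11
a[i]:   2  6  8 10  5 11 12  4  7  1  9  3
dp:     1  1  1  1  2  1  1  3  2  4  2  4
Maximum is 4.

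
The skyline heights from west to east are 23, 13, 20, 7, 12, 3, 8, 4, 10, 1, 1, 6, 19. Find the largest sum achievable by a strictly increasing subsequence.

Let S[i] be the best sum of a strictly increasing subsequence ending at i:
i:      1  2  3  4  5  6  7  8  9 10 11 12 13
a[i]:  23 13 20  7 12  3  8  4 10  1  1  6 19
S:     23 13 33  7 19  3 15  7 25  1  1 13 44
Maximum is 44 (e.g. 7 + 8 + 10 + 19).

44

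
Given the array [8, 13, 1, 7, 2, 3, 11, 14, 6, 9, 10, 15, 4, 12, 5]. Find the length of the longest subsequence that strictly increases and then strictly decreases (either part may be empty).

9

inc[i] = longest strictly increasing subsequence ending at i; dec[i] = longest strictly decreasing subsequence starting at i:
i:      1  2  3  4  5  6  7  8  9 10 11 12 13 14 15
a[i]:   8 13  1  7  2  3 11 14  6  9 10 15  4 12  5
inc:    1  2  1  2  2  3  4  5  4  5  6  7  4  7  5
dec:    4  4  1  3  1  1  3  3  2  2  2  3  1  2  1
Best peak at i=12 (value 15): inc=7, dec=3, length 7+3−1 = 9.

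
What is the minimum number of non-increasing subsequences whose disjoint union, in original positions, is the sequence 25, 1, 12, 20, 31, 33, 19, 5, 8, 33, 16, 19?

5

Place each on the leftmost legal pile:
25 → new pile 1 (tops now [25])
1 → pile 1 (tops now [1])
12 → new pile 2 (tops now [1, 12])
20 → new pile 3 (tops now [1, 12, 20])
31 → new pile 4 (tops now [1, 12, 20, 31])
33 → new pile 5 (tops now [1, 12, 20, 31, 33])
19 → pile 3 (tops now [1, 12, 19, 31, 33])
5 → pile 2 (tops now [1, 5, 19, 31, 33])
8 → pile 3 (tops now [1, 5, 8, 31, 33])
33 → pile 5 (tops now [1, 5, 8, 31, 33])
16 → pile 4 (tops now [1, 5, 8, 16, 33])
19 → pile 5 (tops now [1, 5, 8, 16, 19])
Five piles.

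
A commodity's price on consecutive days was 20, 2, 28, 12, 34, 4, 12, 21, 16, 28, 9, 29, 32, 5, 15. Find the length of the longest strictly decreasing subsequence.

5

Negate each value so 'decreasing' becomes 'increasing', then run patience tails on the negated sequence:
-20 → extends → [-20]
-2 → extends → [-20, -2]
-28 → replaces -20 → [-28, -2]
-12 → replaces -2 → [-28, -12]
-34 → replaces -28 → [-34, -12]
-4 → extends → [-34, -12, -4]
-12 → already a tail → [-34, -12, -4]
-21 → replaces -12 → [-34, -21, -4]
-16 → replaces -4 → [-34, -21, -16]
-28 → replaces -21 → [-34, -28, -16]
-9 → extends → [-34, -28, -16, -9]
-29 → replaces -28 → [-34, -29, -16, -9]
-32 → replaces -29 → [-34, -32, -16, -9]
-5 → extends → [-34, -32, -16, -9, -5]
-15 → replaces -9 → [-34, -32, -16, -15, -5]
Five tails, so the longest strictly decreasing subsequence of the original has length 5.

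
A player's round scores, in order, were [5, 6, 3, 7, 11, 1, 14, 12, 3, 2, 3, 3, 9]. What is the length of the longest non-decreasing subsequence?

Let dp[i] be the length of the longest such subsequence ending at index i:
i:      1  2  3  4  5  6  7  8  9 10 11 12 13
a[i]:   5  6  3  7 11  1 14 12  3  2  3  3  9
dp:     1  2  1  3  4  1  5  5  2  2  3  4  5
Maximum dp value is 5.

5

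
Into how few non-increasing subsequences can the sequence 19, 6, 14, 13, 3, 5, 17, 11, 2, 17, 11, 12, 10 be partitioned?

The minimum number of non-increasing subsequences covering a sequence equals the length of its longest strictly increasing subsequence.
LIS length is 4 (e.g. 3, 5, 11, 17), so 4 piles are needed.

4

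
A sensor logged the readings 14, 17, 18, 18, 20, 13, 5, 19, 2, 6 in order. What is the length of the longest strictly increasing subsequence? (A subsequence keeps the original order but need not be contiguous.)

4

Let dp[i] be the length of the longest such subsequence ending at index i:
i:      1  2  3  4  5  6  7  8  9 10
a[i]:  14 17 18 18 20 13  5 19  2  6
dp:     1  2  3  3  4  1  1  4  1  2
Maximum dp value is 4.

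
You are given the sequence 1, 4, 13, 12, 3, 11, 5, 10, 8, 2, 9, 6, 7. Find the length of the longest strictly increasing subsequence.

Let dp[i] be the length of the longest such subsequence ending at index i:
i:      1  2  3  4  5  6  7  8  9 10 11 12 13
a[i]:   1  4 13 12  3 11  5 10  8  2  9  6  7
dp:     1  2  3  3  2  3  3  4  4  2  5  4  5
Maximum dp value is 5.

5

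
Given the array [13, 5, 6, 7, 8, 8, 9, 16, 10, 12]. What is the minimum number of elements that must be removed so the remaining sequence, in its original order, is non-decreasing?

Fewest deletions = n − (longest non-decreasing subsequence).
Patience tails:
13 → extends → [13]
5 → replaces 13 → [5]
6 → extends → [5, 6]
7 → extends → [5, 6, 7]
8 → extends → [5, 6, 7, 8]
8 → extends → [5, 6, 7, 8, 8]
9 → extends → [5, 6, 7, 8, 8, 9]
16 → extends → [5, 6, 7, 8, 8, 9, 16]
10 → replaces 16 → [5, 6, 7, 8, 8, 9, 10]
12 → extends → [5, 6, 7, 8, 8, 9, 10, 12]
Longest non-decreasing subsequence has length 8, so deletions = 10 − 8 = 2.

2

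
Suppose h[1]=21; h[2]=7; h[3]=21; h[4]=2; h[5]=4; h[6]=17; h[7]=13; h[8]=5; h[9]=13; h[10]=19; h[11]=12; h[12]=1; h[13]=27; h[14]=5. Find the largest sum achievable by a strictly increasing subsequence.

Let S[i] be the best sum of a strictly increasing subsequence ending at i:
i:      1  2  3  4  5  6  7  8  9 10 11 12 13 14
h[i]:  21  7 21  2  4 17 13  5 13 19 12  1 27  5
S:     21  7 28  2  6 24 20 11 24 43 23  1 70 11
Maximum is 70 (e.g. 2 + 4 + 5 + 13 + 19 + 27).

70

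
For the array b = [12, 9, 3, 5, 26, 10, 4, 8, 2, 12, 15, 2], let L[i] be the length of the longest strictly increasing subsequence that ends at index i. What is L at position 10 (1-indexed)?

dp[i] = 1 + max{dp[j] : j<i, b[j]<b[i]} (or 1 if no such j):
i:      1  2  3  4  5  6  7  8  9 10 11 12
b[i]:  12  9  3  5 26 10  4  8  2 12 15  2
dp:     1  1  1  2  3  3  2  3  1  4  5  1
At index 10 the value is 4.

4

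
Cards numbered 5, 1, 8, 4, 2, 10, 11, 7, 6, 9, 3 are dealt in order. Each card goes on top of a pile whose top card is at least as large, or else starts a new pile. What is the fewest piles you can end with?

Place each on the leftmost legal pile:
5 → new pile 1 (tops now [5])
1 → pile 1 (tops now [1])
8 → new pile 2 (tops now [1, 8])
4 → pile 2 (tops now [1, 4])
2 → pile 2 (tops now [1, 2])
10 → new pile 3 (tops now [1, 2, 10])
11 → new pile 4 (tops now [1, 2, 10, 11])
7 → pile 3 (tops now [1, 2, 7, 11])
6 → pile 3 (tops now [1, 2, 6, 11])
9 → pile 4 (tops now [1, 2, 6, 9])
3 → pile 3 (tops now [1, 2, 3, 9])
Four piles.

4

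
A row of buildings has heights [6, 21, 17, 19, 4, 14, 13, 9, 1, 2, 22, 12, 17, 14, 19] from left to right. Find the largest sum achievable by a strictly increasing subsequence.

64

Let S[i] be the best sum of a strictly increasing subsequence ending at i:
i:      1  2  3  4  5  6  7  8  9 10 11 12 13 14 15
a[i]:   6 21 17 19  4 14 13  9  1  2 22 12 17 14 19
S:      6 27 23 42  4 20 19 15  1  3 64 27 44 41 63
Maximum is 64 (e.g. 6 + 17 + 19 + 22).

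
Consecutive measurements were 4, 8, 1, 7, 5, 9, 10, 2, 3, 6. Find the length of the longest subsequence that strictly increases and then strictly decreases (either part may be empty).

inc[i] = longest strictly increasing subsequence ending at i; dec[i] = longest strictly decreasing subsequence starting at i:
i:      1  2  3  4  5  6  7  8  9 10
a[i]:   4  8  1  7  5  9 10  2  3  6
inc:    1  2  1  2  2  3  4  2  3  4
dec:    2  4  1  3  2  2  2  1  1  1
Best peak at i=2 (value 8): inc=2, dec=4, length 2+4−1 = 5.

5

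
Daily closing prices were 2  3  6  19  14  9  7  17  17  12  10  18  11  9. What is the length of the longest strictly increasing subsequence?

Track the smallest tail for each achievable length (strict):
2 → extends → [2]
3 → extends → [2, 3]
6 → extends → [2, 3, 6]
19 → extends → [2, 3, 6, 19]
14 → replaces 19 → [2, 3, 6, 14]
9 → replaces 14 → [2, 3, 6, 9]
7 → replaces 9 → [2, 3, 6, 7]
17 → extends → [2, 3, 6, 7, 17]
17 → already a tail → [2, 3, 6, 7, 17]
12 → replaces 17 → [2, 3, 6, 7, 12]
10 → replaces 12 → [2, 3, 6, 7, 10]
18 → extends → [2, 3, 6, 7, 10, 18]
11 → replaces 18 → [2, 3, 6, 7, 10, 11]
9 → replaces 10 → [2, 3, 6, 7, 9, 11]
Six tails, so the longest strictly increasing subsequence has length 6 (e.g. 2, 3, 6, 14, 17, 18).

6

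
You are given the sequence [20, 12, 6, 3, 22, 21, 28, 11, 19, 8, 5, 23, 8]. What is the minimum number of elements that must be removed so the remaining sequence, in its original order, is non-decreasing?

Fewest deletions = n − (longest non-decreasing subsequence).
i:      1  2  3  4  5  6  7  8  9 10 11 12 13
a[i]:  20 12  6  3 22 21 28 11 19  8  5 23  8
dp:     1  1  1  1  2  2  3  2  3  2  2  4  3
max dp = 4, so deletions = 13 − 4 = 9.

9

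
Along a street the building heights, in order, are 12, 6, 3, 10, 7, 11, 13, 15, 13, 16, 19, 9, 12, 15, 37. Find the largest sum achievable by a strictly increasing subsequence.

Let S[i] be the best sum of a strictly increasing subsequence ending at i:
i:       1   2   3   4   5   6   7   8   9  10  11  12  13  14  15
a[i]:   12   6   3  10   7  11  13  15  13  16  19   9  12  15  37
S:      12   6   3  16  13  27  40  55  40  71  90  22  39  55 127
Maximum is 127 (e.g. 6 + 10 + 11 + 13 + 15 + 16 + 19 + 37).

127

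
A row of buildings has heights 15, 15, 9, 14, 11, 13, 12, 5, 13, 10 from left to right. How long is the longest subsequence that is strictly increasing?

Let dp[i] be the length of the longest such subsequence ending at index i:
i:      1  2  3  4  5  6  7  8  9 10
a[i]:  15 15  9 14 11 13 12  5 13 10
dp:     1  1  1  2  2  3  3  1  4  2
Maximum dp value is 4.

4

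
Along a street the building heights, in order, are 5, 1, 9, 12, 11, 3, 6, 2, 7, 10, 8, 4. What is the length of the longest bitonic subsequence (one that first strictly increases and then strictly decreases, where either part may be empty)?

inc[i] = longest strictly increasing subsequence ending at i; dec[i] = longest strictly decreasing subsequence starting at i:
i:      1  2  3  4  5  6  7  8  9 10 11 12
a[i]:   5  1  9 12 11  3  6  2  7 10  8  4
inc:    1  1  2  3  3  2  3  2  4  5  5  3
dec:    3  1  3  5  4  2  2  1  2  3  2  1
Best peak at i=4 (value 12): inc=3, dec=5, length 3+5−1 = 7.

7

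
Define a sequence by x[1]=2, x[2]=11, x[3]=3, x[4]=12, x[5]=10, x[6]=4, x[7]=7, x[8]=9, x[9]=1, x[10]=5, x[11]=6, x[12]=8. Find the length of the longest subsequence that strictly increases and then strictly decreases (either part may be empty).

6

inc[i] = longest strictly increasing subsequence ending at i; dec[i] = longest strictly decreasing subsequence starting at i:
i:      1  2  3  4  5  6  7  8  9 10 11 12
x[i]:   2 11  3 12 10  4  7  9  1  5  6  8
inc:    1  2  2  3  3  3  4  5  1  4  5  6
dec:    2  4  2  4  3  2  2  2  1  1  1  1
Best peak at i=4 (value 12): inc=3, dec=4, length 3+4−1 = 6.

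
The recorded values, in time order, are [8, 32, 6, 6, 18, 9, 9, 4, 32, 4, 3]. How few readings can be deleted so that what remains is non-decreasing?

6

Fewest deletions = n − (longest non-decreasing subsequence).
i:      1  2  3  4  5  6  7  8  9 10 11
a[i]:   8 32  6  6 18  9  9  4 32  4  3
dp:     1  2  1  2  3  3  4  1  5  2  1
max dp = 5, so deletions = 11 − 5 = 6.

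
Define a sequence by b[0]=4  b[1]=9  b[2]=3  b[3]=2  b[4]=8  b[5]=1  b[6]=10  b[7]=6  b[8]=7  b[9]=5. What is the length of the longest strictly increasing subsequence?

3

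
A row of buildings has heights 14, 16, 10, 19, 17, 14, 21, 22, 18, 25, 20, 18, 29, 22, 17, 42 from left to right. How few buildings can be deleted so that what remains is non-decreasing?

Fewest deletions = n − (longest non-decreasing subsequence).
Patience tails:
14 → extends → [14]
16 → extends → [14, 16]
10 → replaces 14 → [10, 16]
19 → extends → [10, 16, 19]
17 → replaces 19 → [10, 16, 17]
14 → replaces 16 → [10, 14, 17]
21 → extends → [10, 14, 17, 21]
22 → extends → [10, 14, 17, 21, 22]
18 → replaces 21 → [10, 14, 17, 18, 22]
25 → extends → [10, 14, 17, 18, 22, 25]
20 → replaces 22 → [10, 14, 17, 18, 20, 25]
18 → replaces 20 → [10, 14, 17, 18, 18, 25]
29 → extends → [10, 14, 17, 18, 18, 25, 29]
22 → replaces 25 → [10, 14, 17, 18, 18, 22, 29]
17 → replaces 18 → [10, 14, 17, 17, 18, 22, 29]
42 → extends → [10, 14, 17, 17, 18, 22, 29, 42]
Longest non-decreasing subsequence has length 8, so deletions = 16 − 8 = 8.

8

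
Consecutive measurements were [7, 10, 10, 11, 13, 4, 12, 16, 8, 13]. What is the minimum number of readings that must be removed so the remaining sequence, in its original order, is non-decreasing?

Fewest deletions = n − (longest non-decreasing subsequence).
Patience tails:
7 → extends → [7]
10 → extends → [7, 10]
10 → extends → [7, 10, 10]
11 → extends → [7, 10, 10, 11]
13 → extends → [7, 10, 10, 11, 13]
4 → replaces 7 → [4, 10, 10, 11, 13]
12 → replaces 13 → [4, 10, 10, 11, 12]
16 → extends → [4, 10, 10, 11, 12, 16]
8 → replaces 10 → [4, 8, 10, 11, 12, 16]
13 → replaces 16 → [4, 8, 10, 11, 12, 13]
Longest non-decreasing subsequence has length 6, so deletions = 10 − 6 = 4.

4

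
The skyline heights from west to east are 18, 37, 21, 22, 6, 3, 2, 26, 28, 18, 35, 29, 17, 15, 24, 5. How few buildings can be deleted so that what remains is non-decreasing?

Fewest deletions = n − (longest non-decreasing subsequence).
i:      1  2  3  4  5  6  7  8  9 10 11 12 13 14 15 16
a[i]:  18 37 21 22  6  3  2 26 28 18 35 29 17 15 24  5
dp:     1  2  2  3  1  1  1  4  5  2  6  6  2  2  4  2
max dp = 6, so deletions = 16 − 6 = 10.

10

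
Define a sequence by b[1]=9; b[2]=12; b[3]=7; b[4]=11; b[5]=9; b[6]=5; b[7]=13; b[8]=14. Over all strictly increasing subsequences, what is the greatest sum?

48

Let S[i] be the best sum of a strictly increasing subsequence ending at i:
i:      1  2  3  4  5  6  7  8
b[i]:   9 12  7 11  9  5 13 14
S:      9 21  7 20 16  5 34 48
Maximum is 48 (e.g. 9 + 12 + 13 + 14).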